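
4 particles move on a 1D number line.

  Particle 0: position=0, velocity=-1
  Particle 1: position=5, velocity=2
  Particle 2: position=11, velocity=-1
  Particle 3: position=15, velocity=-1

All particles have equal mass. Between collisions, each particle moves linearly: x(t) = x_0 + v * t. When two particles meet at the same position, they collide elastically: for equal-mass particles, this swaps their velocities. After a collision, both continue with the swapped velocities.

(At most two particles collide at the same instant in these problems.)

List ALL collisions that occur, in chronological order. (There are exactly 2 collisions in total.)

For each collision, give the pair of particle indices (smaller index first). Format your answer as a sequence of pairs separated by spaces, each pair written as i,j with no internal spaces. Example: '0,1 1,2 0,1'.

Collision at t=2: particles 1 and 2 swap velocities; positions: p0=-2 p1=9 p2=9 p3=13; velocities now: v0=-1 v1=-1 v2=2 v3=-1
Collision at t=10/3: particles 2 and 3 swap velocities; positions: p0=-10/3 p1=23/3 p2=35/3 p3=35/3; velocities now: v0=-1 v1=-1 v2=-1 v3=2

Answer: 1,2 2,3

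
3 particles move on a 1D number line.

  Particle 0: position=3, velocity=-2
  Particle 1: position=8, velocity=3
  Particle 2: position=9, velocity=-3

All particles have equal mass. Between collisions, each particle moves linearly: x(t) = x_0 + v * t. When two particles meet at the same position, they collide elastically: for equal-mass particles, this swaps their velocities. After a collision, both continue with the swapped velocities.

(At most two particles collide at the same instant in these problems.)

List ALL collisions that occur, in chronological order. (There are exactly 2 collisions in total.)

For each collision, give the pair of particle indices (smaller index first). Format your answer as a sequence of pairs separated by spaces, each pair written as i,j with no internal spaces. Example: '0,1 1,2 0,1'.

Collision at t=1/6: particles 1 and 2 swap velocities; positions: p0=8/3 p1=17/2 p2=17/2; velocities now: v0=-2 v1=-3 v2=3
Collision at t=6: particles 0 and 1 swap velocities; positions: p0=-9 p1=-9 p2=26; velocities now: v0=-3 v1=-2 v2=3

Answer: 1,2 0,1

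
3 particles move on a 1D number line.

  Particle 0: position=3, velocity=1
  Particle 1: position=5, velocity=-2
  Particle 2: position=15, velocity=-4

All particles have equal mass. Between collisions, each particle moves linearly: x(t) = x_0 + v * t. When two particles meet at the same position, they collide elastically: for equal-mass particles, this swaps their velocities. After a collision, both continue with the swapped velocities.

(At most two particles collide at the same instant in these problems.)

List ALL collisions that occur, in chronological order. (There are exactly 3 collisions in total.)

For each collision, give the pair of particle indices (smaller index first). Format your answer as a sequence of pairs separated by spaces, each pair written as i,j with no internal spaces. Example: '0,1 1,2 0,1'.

Collision at t=2/3: particles 0 and 1 swap velocities; positions: p0=11/3 p1=11/3 p2=37/3; velocities now: v0=-2 v1=1 v2=-4
Collision at t=12/5: particles 1 and 2 swap velocities; positions: p0=1/5 p1=27/5 p2=27/5; velocities now: v0=-2 v1=-4 v2=1
Collision at t=5: particles 0 and 1 swap velocities; positions: p0=-5 p1=-5 p2=8; velocities now: v0=-4 v1=-2 v2=1

Answer: 0,1 1,2 0,1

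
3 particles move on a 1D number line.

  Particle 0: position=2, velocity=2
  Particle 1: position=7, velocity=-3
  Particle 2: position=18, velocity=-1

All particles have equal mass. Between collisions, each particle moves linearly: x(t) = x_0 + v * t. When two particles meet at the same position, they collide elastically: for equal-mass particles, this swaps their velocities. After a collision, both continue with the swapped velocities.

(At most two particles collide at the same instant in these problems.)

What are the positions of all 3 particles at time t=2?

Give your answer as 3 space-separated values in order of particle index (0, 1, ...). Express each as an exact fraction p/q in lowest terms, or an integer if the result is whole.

Answer: 1 6 16

Derivation:
Collision at t=1: particles 0 and 1 swap velocities; positions: p0=4 p1=4 p2=17; velocities now: v0=-3 v1=2 v2=-1
Advance to t=2 (no further collisions before then); velocities: v0=-3 v1=2 v2=-1; positions = 1 6 16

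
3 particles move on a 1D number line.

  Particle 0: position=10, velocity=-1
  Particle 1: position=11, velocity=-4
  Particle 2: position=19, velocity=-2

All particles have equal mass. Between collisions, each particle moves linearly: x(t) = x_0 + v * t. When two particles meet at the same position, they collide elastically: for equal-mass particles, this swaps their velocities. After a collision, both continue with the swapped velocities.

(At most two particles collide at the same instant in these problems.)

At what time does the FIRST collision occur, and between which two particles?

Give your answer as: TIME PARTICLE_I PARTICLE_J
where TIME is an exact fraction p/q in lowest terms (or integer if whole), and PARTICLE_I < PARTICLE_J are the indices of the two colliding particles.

Answer: 1/3 0 1

Derivation:
Pair (0,1): pos 10,11 vel -1,-4 -> gap=1, closing at 3/unit, collide at t=1/3
Pair (1,2): pos 11,19 vel -4,-2 -> not approaching (rel speed -2 <= 0)
Earliest collision: t=1/3 between 0 and 1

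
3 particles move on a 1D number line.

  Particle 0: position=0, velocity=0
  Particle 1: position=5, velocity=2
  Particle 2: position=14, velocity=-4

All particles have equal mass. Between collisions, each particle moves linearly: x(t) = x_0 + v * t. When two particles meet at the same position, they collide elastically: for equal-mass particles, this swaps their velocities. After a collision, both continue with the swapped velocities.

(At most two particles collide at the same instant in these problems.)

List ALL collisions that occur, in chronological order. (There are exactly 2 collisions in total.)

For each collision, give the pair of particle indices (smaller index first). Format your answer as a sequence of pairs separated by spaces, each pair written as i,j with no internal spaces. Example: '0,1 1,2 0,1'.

Collision at t=3/2: particles 1 and 2 swap velocities; positions: p0=0 p1=8 p2=8; velocities now: v0=0 v1=-4 v2=2
Collision at t=7/2: particles 0 and 1 swap velocities; positions: p0=0 p1=0 p2=12; velocities now: v0=-4 v1=0 v2=2

Answer: 1,2 0,1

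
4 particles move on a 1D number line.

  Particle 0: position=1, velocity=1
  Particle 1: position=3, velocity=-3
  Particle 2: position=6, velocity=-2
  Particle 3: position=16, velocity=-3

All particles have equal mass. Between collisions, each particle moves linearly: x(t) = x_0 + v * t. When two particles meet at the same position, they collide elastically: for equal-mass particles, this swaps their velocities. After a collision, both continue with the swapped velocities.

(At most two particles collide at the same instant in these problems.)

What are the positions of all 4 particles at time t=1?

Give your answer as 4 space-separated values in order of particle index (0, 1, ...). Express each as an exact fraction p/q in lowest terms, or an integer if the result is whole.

Answer: 0 2 4 13

Derivation:
Collision at t=1/2: particles 0 and 1 swap velocities; positions: p0=3/2 p1=3/2 p2=5 p3=29/2; velocities now: v0=-3 v1=1 v2=-2 v3=-3
Advance to t=1 (no further collisions before then); velocities: v0=-3 v1=1 v2=-2 v3=-3; positions = 0 2 4 13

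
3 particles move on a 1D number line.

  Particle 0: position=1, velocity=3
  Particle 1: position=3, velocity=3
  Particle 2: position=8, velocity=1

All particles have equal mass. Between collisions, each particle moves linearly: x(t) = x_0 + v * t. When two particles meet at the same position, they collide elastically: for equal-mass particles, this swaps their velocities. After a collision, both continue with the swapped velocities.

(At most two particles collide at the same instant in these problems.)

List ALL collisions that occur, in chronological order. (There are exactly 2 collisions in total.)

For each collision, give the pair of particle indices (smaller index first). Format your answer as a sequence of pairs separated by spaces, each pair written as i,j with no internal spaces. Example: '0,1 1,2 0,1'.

Answer: 1,2 0,1

Derivation:
Collision at t=5/2: particles 1 and 2 swap velocities; positions: p0=17/2 p1=21/2 p2=21/2; velocities now: v0=3 v1=1 v2=3
Collision at t=7/2: particles 0 and 1 swap velocities; positions: p0=23/2 p1=23/2 p2=27/2; velocities now: v0=1 v1=3 v2=3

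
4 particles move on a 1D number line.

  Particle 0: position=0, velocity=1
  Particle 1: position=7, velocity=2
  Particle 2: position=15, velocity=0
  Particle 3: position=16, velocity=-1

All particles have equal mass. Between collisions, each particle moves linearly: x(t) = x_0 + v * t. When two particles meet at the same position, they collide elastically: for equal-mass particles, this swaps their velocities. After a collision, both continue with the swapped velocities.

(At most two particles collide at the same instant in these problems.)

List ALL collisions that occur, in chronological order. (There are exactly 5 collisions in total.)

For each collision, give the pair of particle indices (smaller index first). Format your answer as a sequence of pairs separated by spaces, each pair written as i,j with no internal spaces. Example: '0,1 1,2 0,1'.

Collision at t=1: particles 2 and 3 swap velocities; positions: p0=1 p1=9 p2=15 p3=15; velocities now: v0=1 v1=2 v2=-1 v3=0
Collision at t=3: particles 1 and 2 swap velocities; positions: p0=3 p1=13 p2=13 p3=15; velocities now: v0=1 v1=-1 v2=2 v3=0
Collision at t=4: particles 2 and 3 swap velocities; positions: p0=4 p1=12 p2=15 p3=15; velocities now: v0=1 v1=-1 v2=0 v3=2
Collision at t=8: particles 0 and 1 swap velocities; positions: p0=8 p1=8 p2=15 p3=23; velocities now: v0=-1 v1=1 v2=0 v3=2
Collision at t=15: particles 1 and 2 swap velocities; positions: p0=1 p1=15 p2=15 p3=37; velocities now: v0=-1 v1=0 v2=1 v3=2

Answer: 2,3 1,2 2,3 0,1 1,2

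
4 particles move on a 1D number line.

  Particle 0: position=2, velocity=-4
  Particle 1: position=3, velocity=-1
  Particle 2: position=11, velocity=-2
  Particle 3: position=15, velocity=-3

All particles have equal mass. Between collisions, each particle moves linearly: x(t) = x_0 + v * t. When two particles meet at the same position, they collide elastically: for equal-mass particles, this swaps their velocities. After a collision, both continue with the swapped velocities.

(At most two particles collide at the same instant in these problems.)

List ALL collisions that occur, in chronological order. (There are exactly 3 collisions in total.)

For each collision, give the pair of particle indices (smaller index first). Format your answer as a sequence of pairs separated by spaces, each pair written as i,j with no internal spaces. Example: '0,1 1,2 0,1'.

Collision at t=4: particles 2 and 3 swap velocities; positions: p0=-14 p1=-1 p2=3 p3=3; velocities now: v0=-4 v1=-1 v2=-3 v3=-2
Collision at t=6: particles 1 and 2 swap velocities; positions: p0=-22 p1=-3 p2=-3 p3=-1; velocities now: v0=-4 v1=-3 v2=-1 v3=-2
Collision at t=8: particles 2 and 3 swap velocities; positions: p0=-30 p1=-9 p2=-5 p3=-5; velocities now: v0=-4 v1=-3 v2=-2 v3=-1

Answer: 2,3 1,2 2,3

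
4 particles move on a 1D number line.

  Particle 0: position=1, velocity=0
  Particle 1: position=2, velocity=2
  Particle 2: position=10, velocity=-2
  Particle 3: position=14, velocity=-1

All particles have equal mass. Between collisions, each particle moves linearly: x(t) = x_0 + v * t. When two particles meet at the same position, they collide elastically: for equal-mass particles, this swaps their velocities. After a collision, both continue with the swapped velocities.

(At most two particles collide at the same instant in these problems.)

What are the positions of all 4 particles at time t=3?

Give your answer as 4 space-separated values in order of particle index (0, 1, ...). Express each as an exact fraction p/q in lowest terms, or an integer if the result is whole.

Answer: 1 4 8 11

Derivation:
Collision at t=2: particles 1 and 2 swap velocities; positions: p0=1 p1=6 p2=6 p3=12; velocities now: v0=0 v1=-2 v2=2 v3=-1
Advance to t=3 (no further collisions before then); velocities: v0=0 v1=-2 v2=2 v3=-1; positions = 1 4 8 11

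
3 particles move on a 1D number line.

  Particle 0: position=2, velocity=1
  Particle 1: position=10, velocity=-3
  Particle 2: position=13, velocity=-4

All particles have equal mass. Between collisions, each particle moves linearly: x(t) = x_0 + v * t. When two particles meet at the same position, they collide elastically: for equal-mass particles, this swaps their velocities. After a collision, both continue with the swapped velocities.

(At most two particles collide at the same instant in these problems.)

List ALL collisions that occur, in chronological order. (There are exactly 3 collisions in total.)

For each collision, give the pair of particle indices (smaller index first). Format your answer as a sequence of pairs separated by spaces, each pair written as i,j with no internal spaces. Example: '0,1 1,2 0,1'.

Answer: 0,1 1,2 0,1

Derivation:
Collision at t=2: particles 0 and 1 swap velocities; positions: p0=4 p1=4 p2=5; velocities now: v0=-3 v1=1 v2=-4
Collision at t=11/5: particles 1 and 2 swap velocities; positions: p0=17/5 p1=21/5 p2=21/5; velocities now: v0=-3 v1=-4 v2=1
Collision at t=3: particles 0 and 1 swap velocities; positions: p0=1 p1=1 p2=5; velocities now: v0=-4 v1=-3 v2=1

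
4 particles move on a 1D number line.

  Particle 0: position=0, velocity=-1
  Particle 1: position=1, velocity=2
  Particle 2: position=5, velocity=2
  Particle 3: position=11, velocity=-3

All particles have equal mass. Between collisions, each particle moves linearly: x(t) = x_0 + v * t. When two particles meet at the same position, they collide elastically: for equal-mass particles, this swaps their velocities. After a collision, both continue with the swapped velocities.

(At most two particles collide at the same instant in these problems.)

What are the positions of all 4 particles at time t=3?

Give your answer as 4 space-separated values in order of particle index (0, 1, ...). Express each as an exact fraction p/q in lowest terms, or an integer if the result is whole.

Collision at t=6/5: particles 2 and 3 swap velocities; positions: p0=-6/5 p1=17/5 p2=37/5 p3=37/5; velocities now: v0=-1 v1=2 v2=-3 v3=2
Collision at t=2: particles 1 and 2 swap velocities; positions: p0=-2 p1=5 p2=5 p3=9; velocities now: v0=-1 v1=-3 v2=2 v3=2
Advance to t=3 (no further collisions before then); velocities: v0=-1 v1=-3 v2=2 v3=2; positions = -3 2 7 11

Answer: -3 2 7 11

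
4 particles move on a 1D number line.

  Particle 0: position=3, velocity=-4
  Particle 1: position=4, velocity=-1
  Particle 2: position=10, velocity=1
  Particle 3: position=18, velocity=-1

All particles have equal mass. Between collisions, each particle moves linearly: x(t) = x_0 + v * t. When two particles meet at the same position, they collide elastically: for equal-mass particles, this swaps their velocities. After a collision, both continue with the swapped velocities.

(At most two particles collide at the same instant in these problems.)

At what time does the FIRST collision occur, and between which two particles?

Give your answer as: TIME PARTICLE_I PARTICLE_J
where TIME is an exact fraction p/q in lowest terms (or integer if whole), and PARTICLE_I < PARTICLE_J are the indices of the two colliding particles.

Pair (0,1): pos 3,4 vel -4,-1 -> not approaching (rel speed -3 <= 0)
Pair (1,2): pos 4,10 vel -1,1 -> not approaching (rel speed -2 <= 0)
Pair (2,3): pos 10,18 vel 1,-1 -> gap=8, closing at 2/unit, collide at t=4
Earliest collision: t=4 between 2 and 3

Answer: 4 2 3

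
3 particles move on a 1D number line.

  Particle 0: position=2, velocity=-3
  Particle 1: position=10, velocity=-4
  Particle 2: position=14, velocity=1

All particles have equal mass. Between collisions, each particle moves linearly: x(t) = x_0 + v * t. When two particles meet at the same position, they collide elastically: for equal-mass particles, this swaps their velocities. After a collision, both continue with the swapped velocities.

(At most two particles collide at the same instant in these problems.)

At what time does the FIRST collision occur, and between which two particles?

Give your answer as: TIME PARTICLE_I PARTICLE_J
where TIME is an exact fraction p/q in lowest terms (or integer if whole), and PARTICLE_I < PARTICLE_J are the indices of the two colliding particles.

Answer: 8 0 1

Derivation:
Pair (0,1): pos 2,10 vel -3,-4 -> gap=8, closing at 1/unit, collide at t=8
Pair (1,2): pos 10,14 vel -4,1 -> not approaching (rel speed -5 <= 0)
Earliest collision: t=8 between 0 and 1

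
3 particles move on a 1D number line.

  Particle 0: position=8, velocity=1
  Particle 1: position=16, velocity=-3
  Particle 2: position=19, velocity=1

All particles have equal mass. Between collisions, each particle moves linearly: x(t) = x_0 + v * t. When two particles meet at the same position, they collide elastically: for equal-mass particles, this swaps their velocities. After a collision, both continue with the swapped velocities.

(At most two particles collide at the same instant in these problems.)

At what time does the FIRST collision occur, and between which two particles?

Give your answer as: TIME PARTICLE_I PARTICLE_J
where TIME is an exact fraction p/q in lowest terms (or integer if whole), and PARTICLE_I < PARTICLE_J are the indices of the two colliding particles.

Pair (0,1): pos 8,16 vel 1,-3 -> gap=8, closing at 4/unit, collide at t=2
Pair (1,2): pos 16,19 vel -3,1 -> not approaching (rel speed -4 <= 0)
Earliest collision: t=2 between 0 and 1

Answer: 2 0 1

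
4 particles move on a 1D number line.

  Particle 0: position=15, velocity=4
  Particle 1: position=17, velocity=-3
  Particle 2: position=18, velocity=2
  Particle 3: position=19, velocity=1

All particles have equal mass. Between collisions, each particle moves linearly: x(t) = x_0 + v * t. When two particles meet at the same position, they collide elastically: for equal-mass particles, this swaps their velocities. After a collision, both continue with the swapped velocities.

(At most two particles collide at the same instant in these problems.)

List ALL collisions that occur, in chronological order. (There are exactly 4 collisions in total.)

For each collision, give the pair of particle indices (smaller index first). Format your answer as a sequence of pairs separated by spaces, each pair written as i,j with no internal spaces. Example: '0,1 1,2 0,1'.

Answer: 0,1 2,3 1,2 2,3

Derivation:
Collision at t=2/7: particles 0 and 1 swap velocities; positions: p0=113/7 p1=113/7 p2=130/7 p3=135/7; velocities now: v0=-3 v1=4 v2=2 v3=1
Collision at t=1: particles 2 and 3 swap velocities; positions: p0=14 p1=19 p2=20 p3=20; velocities now: v0=-3 v1=4 v2=1 v3=2
Collision at t=4/3: particles 1 and 2 swap velocities; positions: p0=13 p1=61/3 p2=61/3 p3=62/3; velocities now: v0=-3 v1=1 v2=4 v3=2
Collision at t=3/2: particles 2 and 3 swap velocities; positions: p0=25/2 p1=41/2 p2=21 p3=21; velocities now: v0=-3 v1=1 v2=2 v3=4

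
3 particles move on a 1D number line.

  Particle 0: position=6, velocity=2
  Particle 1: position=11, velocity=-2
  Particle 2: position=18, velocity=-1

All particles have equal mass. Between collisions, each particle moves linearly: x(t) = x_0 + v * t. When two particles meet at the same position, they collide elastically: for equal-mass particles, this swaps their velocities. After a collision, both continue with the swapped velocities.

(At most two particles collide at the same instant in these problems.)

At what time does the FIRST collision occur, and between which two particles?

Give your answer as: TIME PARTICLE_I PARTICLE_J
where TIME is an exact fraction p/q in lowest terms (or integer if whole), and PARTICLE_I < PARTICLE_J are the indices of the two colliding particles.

Answer: 5/4 0 1

Derivation:
Pair (0,1): pos 6,11 vel 2,-2 -> gap=5, closing at 4/unit, collide at t=5/4
Pair (1,2): pos 11,18 vel -2,-1 -> not approaching (rel speed -1 <= 0)
Earliest collision: t=5/4 between 0 and 1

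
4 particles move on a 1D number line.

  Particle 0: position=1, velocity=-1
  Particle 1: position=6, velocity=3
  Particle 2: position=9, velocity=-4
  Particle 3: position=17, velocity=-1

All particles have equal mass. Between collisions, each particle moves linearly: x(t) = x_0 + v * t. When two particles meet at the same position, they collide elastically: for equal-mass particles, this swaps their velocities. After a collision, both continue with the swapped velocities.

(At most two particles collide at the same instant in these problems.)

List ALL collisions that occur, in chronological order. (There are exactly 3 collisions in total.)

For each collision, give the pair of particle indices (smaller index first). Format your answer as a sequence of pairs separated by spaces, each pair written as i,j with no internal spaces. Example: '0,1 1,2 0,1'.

Answer: 1,2 0,1 2,3

Derivation:
Collision at t=3/7: particles 1 and 2 swap velocities; positions: p0=4/7 p1=51/7 p2=51/7 p3=116/7; velocities now: v0=-1 v1=-4 v2=3 v3=-1
Collision at t=8/3: particles 0 and 1 swap velocities; positions: p0=-5/3 p1=-5/3 p2=14 p3=43/3; velocities now: v0=-4 v1=-1 v2=3 v3=-1
Collision at t=11/4: particles 2 and 3 swap velocities; positions: p0=-2 p1=-7/4 p2=57/4 p3=57/4; velocities now: v0=-4 v1=-1 v2=-1 v3=3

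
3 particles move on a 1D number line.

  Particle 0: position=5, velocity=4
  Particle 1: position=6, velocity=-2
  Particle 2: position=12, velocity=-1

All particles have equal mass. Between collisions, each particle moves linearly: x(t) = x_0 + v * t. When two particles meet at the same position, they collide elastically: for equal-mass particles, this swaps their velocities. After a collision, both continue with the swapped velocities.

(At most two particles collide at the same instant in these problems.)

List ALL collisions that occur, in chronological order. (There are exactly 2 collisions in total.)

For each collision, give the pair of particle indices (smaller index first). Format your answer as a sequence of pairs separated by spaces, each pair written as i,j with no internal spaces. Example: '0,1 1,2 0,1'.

Answer: 0,1 1,2

Derivation:
Collision at t=1/6: particles 0 and 1 swap velocities; positions: p0=17/3 p1=17/3 p2=71/6; velocities now: v0=-2 v1=4 v2=-1
Collision at t=7/5: particles 1 and 2 swap velocities; positions: p0=16/5 p1=53/5 p2=53/5; velocities now: v0=-2 v1=-1 v2=4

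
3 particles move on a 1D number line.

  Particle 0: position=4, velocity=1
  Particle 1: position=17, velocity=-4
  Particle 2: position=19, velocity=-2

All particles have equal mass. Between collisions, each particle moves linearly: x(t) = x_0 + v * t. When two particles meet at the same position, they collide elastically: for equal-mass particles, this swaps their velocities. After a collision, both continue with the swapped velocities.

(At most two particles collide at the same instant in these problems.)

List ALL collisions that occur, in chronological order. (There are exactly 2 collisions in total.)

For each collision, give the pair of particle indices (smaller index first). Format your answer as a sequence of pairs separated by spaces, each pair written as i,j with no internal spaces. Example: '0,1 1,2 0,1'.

Collision at t=13/5: particles 0 and 1 swap velocities; positions: p0=33/5 p1=33/5 p2=69/5; velocities now: v0=-4 v1=1 v2=-2
Collision at t=5: particles 1 and 2 swap velocities; positions: p0=-3 p1=9 p2=9; velocities now: v0=-4 v1=-2 v2=1

Answer: 0,1 1,2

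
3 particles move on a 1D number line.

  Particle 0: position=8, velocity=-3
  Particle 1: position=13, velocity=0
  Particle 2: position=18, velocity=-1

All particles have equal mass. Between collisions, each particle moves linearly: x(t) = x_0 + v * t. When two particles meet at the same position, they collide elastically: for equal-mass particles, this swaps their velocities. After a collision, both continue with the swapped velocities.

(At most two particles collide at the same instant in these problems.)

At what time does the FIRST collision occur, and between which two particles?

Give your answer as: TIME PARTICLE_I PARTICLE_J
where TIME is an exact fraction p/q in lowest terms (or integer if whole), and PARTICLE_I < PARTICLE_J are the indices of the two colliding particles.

Answer: 5 1 2

Derivation:
Pair (0,1): pos 8,13 vel -3,0 -> not approaching (rel speed -3 <= 0)
Pair (1,2): pos 13,18 vel 0,-1 -> gap=5, closing at 1/unit, collide at t=5
Earliest collision: t=5 between 1 and 2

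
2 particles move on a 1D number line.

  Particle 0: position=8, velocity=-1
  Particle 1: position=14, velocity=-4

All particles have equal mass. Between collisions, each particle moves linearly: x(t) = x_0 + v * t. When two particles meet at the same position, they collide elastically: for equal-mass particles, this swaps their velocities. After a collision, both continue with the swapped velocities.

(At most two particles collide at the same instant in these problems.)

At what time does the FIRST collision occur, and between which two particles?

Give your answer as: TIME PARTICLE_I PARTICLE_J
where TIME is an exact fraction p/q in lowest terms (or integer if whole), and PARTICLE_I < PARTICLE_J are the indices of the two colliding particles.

Answer: 2 0 1

Derivation:
Pair (0,1): pos 8,14 vel -1,-4 -> gap=6, closing at 3/unit, collide at t=2
Earliest collision: t=2 between 0 and 1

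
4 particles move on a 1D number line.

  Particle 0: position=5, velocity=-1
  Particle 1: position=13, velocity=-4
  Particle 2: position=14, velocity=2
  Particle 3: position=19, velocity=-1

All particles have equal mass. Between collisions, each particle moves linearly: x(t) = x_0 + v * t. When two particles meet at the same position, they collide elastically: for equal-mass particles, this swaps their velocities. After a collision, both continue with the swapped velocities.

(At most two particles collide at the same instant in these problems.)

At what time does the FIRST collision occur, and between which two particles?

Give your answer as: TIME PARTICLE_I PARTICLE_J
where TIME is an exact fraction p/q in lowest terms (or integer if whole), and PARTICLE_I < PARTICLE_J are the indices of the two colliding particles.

Answer: 5/3 2 3

Derivation:
Pair (0,1): pos 5,13 vel -1,-4 -> gap=8, closing at 3/unit, collide at t=8/3
Pair (1,2): pos 13,14 vel -4,2 -> not approaching (rel speed -6 <= 0)
Pair (2,3): pos 14,19 vel 2,-1 -> gap=5, closing at 3/unit, collide at t=5/3
Earliest collision: t=5/3 between 2 and 3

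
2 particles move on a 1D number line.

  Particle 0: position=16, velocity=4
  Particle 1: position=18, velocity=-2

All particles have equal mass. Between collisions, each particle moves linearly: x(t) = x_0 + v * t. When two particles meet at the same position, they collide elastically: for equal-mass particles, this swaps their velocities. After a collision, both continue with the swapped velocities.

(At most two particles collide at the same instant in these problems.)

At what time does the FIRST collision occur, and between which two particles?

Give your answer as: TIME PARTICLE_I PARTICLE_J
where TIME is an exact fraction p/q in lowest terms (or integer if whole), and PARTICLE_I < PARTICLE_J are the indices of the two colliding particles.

Pair (0,1): pos 16,18 vel 4,-2 -> gap=2, closing at 6/unit, collide at t=1/3
Earliest collision: t=1/3 between 0 and 1

Answer: 1/3 0 1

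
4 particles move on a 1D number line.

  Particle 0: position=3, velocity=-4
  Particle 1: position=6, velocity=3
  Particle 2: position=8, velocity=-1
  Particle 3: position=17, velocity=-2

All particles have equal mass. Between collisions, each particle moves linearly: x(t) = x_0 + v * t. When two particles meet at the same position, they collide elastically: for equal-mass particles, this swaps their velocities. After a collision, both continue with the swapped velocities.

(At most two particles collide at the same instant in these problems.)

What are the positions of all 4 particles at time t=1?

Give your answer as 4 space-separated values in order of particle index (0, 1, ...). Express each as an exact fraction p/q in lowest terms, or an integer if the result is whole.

Answer: -1 7 9 15

Derivation:
Collision at t=1/2: particles 1 and 2 swap velocities; positions: p0=1 p1=15/2 p2=15/2 p3=16; velocities now: v0=-4 v1=-1 v2=3 v3=-2
Advance to t=1 (no further collisions before then); velocities: v0=-4 v1=-1 v2=3 v3=-2; positions = -1 7 9 15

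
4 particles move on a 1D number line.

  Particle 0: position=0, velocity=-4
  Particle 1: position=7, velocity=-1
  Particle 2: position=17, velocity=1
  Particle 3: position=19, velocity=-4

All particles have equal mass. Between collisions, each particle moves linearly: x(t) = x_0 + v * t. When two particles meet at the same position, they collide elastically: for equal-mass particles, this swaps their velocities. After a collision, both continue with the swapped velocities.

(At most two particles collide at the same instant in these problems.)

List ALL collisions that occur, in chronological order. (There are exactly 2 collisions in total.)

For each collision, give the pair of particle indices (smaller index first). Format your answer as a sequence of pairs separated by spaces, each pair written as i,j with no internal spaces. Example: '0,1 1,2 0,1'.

Collision at t=2/5: particles 2 and 3 swap velocities; positions: p0=-8/5 p1=33/5 p2=87/5 p3=87/5; velocities now: v0=-4 v1=-1 v2=-4 v3=1
Collision at t=4: particles 1 and 2 swap velocities; positions: p0=-16 p1=3 p2=3 p3=21; velocities now: v0=-4 v1=-4 v2=-1 v3=1

Answer: 2,3 1,2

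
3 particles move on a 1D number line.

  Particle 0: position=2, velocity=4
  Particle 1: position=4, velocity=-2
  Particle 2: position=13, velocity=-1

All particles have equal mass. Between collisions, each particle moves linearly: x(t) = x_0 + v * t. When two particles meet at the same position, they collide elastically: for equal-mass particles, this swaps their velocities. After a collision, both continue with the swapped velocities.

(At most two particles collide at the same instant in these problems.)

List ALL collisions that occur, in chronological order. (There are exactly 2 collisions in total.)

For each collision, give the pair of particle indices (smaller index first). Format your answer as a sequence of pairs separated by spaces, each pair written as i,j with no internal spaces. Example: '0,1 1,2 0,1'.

Collision at t=1/3: particles 0 and 1 swap velocities; positions: p0=10/3 p1=10/3 p2=38/3; velocities now: v0=-2 v1=4 v2=-1
Collision at t=11/5: particles 1 and 2 swap velocities; positions: p0=-2/5 p1=54/5 p2=54/5; velocities now: v0=-2 v1=-1 v2=4

Answer: 0,1 1,2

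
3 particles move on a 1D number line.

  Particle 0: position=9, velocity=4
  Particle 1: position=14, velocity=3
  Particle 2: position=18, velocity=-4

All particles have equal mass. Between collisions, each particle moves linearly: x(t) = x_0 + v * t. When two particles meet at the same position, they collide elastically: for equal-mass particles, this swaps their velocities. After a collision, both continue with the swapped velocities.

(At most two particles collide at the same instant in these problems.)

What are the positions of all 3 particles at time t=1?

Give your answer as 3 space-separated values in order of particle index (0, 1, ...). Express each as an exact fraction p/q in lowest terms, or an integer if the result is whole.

Collision at t=4/7: particles 1 and 2 swap velocities; positions: p0=79/7 p1=110/7 p2=110/7; velocities now: v0=4 v1=-4 v2=3
Advance to t=1 (no further collisions before then); velocities: v0=4 v1=-4 v2=3; positions = 13 14 17

Answer: 13 14 17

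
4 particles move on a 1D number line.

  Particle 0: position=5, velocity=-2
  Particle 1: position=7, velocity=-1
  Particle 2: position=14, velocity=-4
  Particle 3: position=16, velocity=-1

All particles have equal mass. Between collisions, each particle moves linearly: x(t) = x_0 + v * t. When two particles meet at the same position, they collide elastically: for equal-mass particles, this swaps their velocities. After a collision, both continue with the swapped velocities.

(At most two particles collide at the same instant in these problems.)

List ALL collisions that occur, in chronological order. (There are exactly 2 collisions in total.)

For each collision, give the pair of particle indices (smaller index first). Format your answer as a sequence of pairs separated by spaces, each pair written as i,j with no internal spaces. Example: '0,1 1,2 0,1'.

Answer: 1,2 0,1

Derivation:
Collision at t=7/3: particles 1 and 2 swap velocities; positions: p0=1/3 p1=14/3 p2=14/3 p3=41/3; velocities now: v0=-2 v1=-4 v2=-1 v3=-1
Collision at t=9/2: particles 0 and 1 swap velocities; positions: p0=-4 p1=-4 p2=5/2 p3=23/2; velocities now: v0=-4 v1=-2 v2=-1 v3=-1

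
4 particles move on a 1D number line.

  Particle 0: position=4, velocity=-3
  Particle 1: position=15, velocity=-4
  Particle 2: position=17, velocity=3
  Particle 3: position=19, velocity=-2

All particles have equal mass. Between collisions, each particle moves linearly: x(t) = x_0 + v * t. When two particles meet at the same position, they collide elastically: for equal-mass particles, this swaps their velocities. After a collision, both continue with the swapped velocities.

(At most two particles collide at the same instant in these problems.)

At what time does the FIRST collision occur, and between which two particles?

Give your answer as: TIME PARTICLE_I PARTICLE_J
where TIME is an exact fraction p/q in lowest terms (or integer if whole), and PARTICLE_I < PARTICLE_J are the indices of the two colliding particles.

Pair (0,1): pos 4,15 vel -3,-4 -> gap=11, closing at 1/unit, collide at t=11
Pair (1,2): pos 15,17 vel -4,3 -> not approaching (rel speed -7 <= 0)
Pair (2,3): pos 17,19 vel 3,-2 -> gap=2, closing at 5/unit, collide at t=2/5
Earliest collision: t=2/5 between 2 and 3

Answer: 2/5 2 3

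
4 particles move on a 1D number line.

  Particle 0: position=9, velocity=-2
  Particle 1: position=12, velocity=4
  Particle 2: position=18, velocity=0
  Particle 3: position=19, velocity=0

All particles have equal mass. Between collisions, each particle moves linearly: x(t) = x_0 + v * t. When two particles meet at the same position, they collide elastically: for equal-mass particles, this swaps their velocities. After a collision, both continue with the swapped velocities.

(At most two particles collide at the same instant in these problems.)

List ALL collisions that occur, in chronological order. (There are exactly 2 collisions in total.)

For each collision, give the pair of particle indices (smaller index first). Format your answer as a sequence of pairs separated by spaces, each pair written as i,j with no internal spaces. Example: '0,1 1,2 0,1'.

Answer: 1,2 2,3

Derivation:
Collision at t=3/2: particles 1 and 2 swap velocities; positions: p0=6 p1=18 p2=18 p3=19; velocities now: v0=-2 v1=0 v2=4 v3=0
Collision at t=7/4: particles 2 and 3 swap velocities; positions: p0=11/2 p1=18 p2=19 p3=19; velocities now: v0=-2 v1=0 v2=0 v3=4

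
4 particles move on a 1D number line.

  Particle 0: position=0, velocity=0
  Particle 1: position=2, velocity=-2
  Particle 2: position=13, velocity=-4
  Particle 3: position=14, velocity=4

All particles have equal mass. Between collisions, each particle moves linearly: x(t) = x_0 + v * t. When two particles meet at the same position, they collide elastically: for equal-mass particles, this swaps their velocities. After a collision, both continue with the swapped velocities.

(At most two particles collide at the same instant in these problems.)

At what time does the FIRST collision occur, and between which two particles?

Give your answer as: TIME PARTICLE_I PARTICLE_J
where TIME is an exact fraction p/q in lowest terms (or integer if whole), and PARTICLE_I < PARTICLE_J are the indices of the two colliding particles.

Answer: 1 0 1

Derivation:
Pair (0,1): pos 0,2 vel 0,-2 -> gap=2, closing at 2/unit, collide at t=1
Pair (1,2): pos 2,13 vel -2,-4 -> gap=11, closing at 2/unit, collide at t=11/2
Pair (2,3): pos 13,14 vel -4,4 -> not approaching (rel speed -8 <= 0)
Earliest collision: t=1 between 0 and 1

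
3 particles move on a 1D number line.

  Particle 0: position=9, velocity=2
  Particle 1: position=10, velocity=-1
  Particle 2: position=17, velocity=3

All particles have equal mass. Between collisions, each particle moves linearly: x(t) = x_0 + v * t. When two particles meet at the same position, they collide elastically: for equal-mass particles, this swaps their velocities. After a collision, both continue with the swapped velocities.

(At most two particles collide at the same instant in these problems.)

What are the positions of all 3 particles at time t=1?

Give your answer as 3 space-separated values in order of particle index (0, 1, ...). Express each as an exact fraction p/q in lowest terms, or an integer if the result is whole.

Answer: 9 11 20

Derivation:
Collision at t=1/3: particles 0 and 1 swap velocities; positions: p0=29/3 p1=29/3 p2=18; velocities now: v0=-1 v1=2 v2=3
Advance to t=1 (no further collisions before then); velocities: v0=-1 v1=2 v2=3; positions = 9 11 20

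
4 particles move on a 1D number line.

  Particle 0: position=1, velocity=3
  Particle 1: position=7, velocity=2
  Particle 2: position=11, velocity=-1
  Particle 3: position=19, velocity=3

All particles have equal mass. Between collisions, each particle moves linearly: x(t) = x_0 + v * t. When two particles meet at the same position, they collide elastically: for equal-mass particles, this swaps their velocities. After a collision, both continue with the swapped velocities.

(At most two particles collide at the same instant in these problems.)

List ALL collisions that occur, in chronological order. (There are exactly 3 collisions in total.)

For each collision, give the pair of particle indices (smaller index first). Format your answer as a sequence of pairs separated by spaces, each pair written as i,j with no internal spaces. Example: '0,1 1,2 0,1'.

Answer: 1,2 0,1 1,2

Derivation:
Collision at t=4/3: particles 1 and 2 swap velocities; positions: p0=5 p1=29/3 p2=29/3 p3=23; velocities now: v0=3 v1=-1 v2=2 v3=3
Collision at t=5/2: particles 0 and 1 swap velocities; positions: p0=17/2 p1=17/2 p2=12 p3=53/2; velocities now: v0=-1 v1=3 v2=2 v3=3
Collision at t=6: particles 1 and 2 swap velocities; positions: p0=5 p1=19 p2=19 p3=37; velocities now: v0=-1 v1=2 v2=3 v3=3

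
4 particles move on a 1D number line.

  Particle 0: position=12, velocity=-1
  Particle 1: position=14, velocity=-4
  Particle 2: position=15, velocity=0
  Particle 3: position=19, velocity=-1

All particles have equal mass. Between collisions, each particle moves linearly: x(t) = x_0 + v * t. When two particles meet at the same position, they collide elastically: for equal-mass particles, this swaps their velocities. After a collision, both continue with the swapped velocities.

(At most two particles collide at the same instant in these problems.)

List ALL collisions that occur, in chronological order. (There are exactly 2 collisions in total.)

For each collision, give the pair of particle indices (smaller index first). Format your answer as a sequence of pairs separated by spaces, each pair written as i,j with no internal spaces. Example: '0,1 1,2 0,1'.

Collision at t=2/3: particles 0 and 1 swap velocities; positions: p0=34/3 p1=34/3 p2=15 p3=55/3; velocities now: v0=-4 v1=-1 v2=0 v3=-1
Collision at t=4: particles 2 and 3 swap velocities; positions: p0=-2 p1=8 p2=15 p3=15; velocities now: v0=-4 v1=-1 v2=-1 v3=0

Answer: 0,1 2,3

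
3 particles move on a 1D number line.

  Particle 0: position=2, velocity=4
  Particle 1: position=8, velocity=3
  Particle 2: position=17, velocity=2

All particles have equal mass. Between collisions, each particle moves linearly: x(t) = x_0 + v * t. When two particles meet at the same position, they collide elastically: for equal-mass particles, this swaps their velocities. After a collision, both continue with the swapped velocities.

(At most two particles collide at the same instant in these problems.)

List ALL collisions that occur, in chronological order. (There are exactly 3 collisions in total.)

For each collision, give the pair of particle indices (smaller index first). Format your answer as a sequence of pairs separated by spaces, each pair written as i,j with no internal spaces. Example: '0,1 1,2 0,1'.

Answer: 0,1 1,2 0,1

Derivation:
Collision at t=6: particles 0 and 1 swap velocities; positions: p0=26 p1=26 p2=29; velocities now: v0=3 v1=4 v2=2
Collision at t=15/2: particles 1 and 2 swap velocities; positions: p0=61/2 p1=32 p2=32; velocities now: v0=3 v1=2 v2=4
Collision at t=9: particles 0 and 1 swap velocities; positions: p0=35 p1=35 p2=38; velocities now: v0=2 v1=3 v2=4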